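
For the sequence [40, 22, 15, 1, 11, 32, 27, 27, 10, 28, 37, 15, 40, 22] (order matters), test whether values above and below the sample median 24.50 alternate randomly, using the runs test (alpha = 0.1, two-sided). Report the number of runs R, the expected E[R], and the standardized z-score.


Step 1: Compute median = 24.50; label A = above, B = below.
Labels in order: ABBBBAAABAABAB  (n_A = 7, n_B = 7)
Step 2: Count runs R = 8.
Step 3: Under H0 (random ordering), E[R] = 2*n_A*n_B/(n_A+n_B) + 1 = 2*7*7/14 + 1 = 8.0000.
        Var[R] = 2*n_A*n_B*(2*n_A*n_B - n_A - n_B) / ((n_A+n_B)^2 * (n_A+n_B-1)) = 8232/2548 = 3.2308.
        SD[R] = 1.7974.
Step 4: R = E[R], so z = 0 with no continuity correction.
Step 5: Two-sided p-value via normal approximation = 2*(1 - Phi(|z|)) = 1.000000.
Step 6: alpha = 0.1. fail to reject H0.

R = 8, z = 0.0000, p = 1.000000, fail to reject H0.


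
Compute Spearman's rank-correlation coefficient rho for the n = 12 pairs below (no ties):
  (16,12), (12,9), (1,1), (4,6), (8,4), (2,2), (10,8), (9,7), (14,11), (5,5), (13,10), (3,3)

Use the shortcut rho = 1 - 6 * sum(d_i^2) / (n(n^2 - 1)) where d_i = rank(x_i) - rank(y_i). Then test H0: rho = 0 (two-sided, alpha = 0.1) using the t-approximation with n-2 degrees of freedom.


Step 1: Rank x and y separately (midranks; no ties here).
rank(x): 16->12, 12->9, 1->1, 4->4, 8->6, 2->2, 10->8, 9->7, 14->11, 5->5, 13->10, 3->3
rank(y): 12->12, 9->9, 1->1, 6->6, 4->4, 2->2, 8->8, 7->7, 11->11, 5->5, 10->10, 3->3
Step 2: d_i = R_x(i) - R_y(i); compute d_i^2.
  (12-12)^2=0, (9-9)^2=0, (1-1)^2=0, (4-6)^2=4, (6-4)^2=4, (2-2)^2=0, (8-8)^2=0, (7-7)^2=0, (11-11)^2=0, (5-5)^2=0, (10-10)^2=0, (3-3)^2=0
sum(d^2) = 8.
Step 3: rho = 1 - 6*8 / (12*(12^2 - 1)) = 1 - 48/1716 = 0.972028.
Step 4: Under H0, t = rho * sqrt((n-2)/(1-rho^2)) = 13.0876 ~ t(10).
Step 5: Two-sided p-value from the t-distribution with 10 df = 0.000000.
Step 6: alpha = 0.1. reject H0.

rho = 0.9720, p = 0.000000, reject H0 at alpha = 0.1.


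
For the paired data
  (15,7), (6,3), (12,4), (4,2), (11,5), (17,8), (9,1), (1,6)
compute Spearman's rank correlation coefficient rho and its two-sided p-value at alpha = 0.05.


Step 1: Rank x and y separately (midranks; no ties here).
rank(x): 15->7, 6->3, 12->6, 4->2, 11->5, 17->8, 9->4, 1->1
rank(y): 7->7, 3->3, 4->4, 2->2, 5->5, 8->8, 1->1, 6->6
Step 2: d_i = R_x(i) - R_y(i); compute d_i^2.
  (7-7)^2=0, (3-3)^2=0, (6-4)^2=4, (2-2)^2=0, (5-5)^2=0, (8-8)^2=0, (4-1)^2=9, (1-6)^2=25
sum(d^2) = 38.
Step 3: rho = 1 - 6*38 / (8*(8^2 - 1)) = 1 - 228/504 = 0.547619.
Step 4: Under H0, t = rho * sqrt((n-2)/(1-rho^2)) = 1.6031 ~ t(6).
Step 5: Two-sided p-value from the t-distribution with 6 df = 0.160026.
Step 6: alpha = 0.05. fail to reject H0.

rho = 0.5476, p = 0.160026, fail to reject H0 at alpha = 0.05.


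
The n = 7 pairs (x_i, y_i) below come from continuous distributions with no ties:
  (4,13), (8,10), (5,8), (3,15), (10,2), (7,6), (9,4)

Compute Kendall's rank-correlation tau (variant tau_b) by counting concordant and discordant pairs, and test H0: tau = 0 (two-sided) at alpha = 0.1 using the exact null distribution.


Step 1: Enumerate the 21 unordered pairs (i,j) with i<j and classify each by sign(x_j-x_i) * sign(y_j-y_i).
  (1,2):dx=+4,dy=-3->D; (1,3):dx=+1,dy=-5->D; (1,4):dx=-1,dy=+2->D; (1,5):dx=+6,dy=-11->D
  (1,6):dx=+3,dy=-7->D; (1,7):dx=+5,dy=-9->D; (2,3):dx=-3,dy=-2->C; (2,4):dx=-5,dy=+5->D
  (2,5):dx=+2,dy=-8->D; (2,6):dx=-1,dy=-4->C; (2,7):dx=+1,dy=-6->D; (3,4):dx=-2,dy=+7->D
  (3,5):dx=+5,dy=-6->D; (3,6):dx=+2,dy=-2->D; (3,7):dx=+4,dy=-4->D; (4,5):dx=+7,dy=-13->D
  (4,6):dx=+4,dy=-9->D; (4,7):dx=+6,dy=-11->D; (5,6):dx=-3,dy=+4->D; (5,7):dx=-1,dy=+2->D
  (6,7):dx=+2,dy=-2->D
Step 2: C = 2, D = 19, total pairs = 21.
Step 3: tau = (C - D)/(n(n-1)/2) = (2 - 19)/21 = -0.809524.
Step 4: Exact two-sided p-value (enumerate n! = 5040 permutations of y under H0): p = 0.010714.
Step 5: alpha = 0.1. reject H0.

tau_b = -0.8095 (C=2, D=19), p = 0.010714, reject H0.


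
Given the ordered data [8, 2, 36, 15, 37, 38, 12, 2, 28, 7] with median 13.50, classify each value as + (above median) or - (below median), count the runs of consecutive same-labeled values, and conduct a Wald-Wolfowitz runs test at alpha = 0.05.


Step 1: Compute median = 13.50; label A = above, B = below.
Labels in order: BBAAAABBAB  (n_A = 5, n_B = 5)
Step 2: Count runs R = 5.
Step 3: Under H0 (random ordering), E[R] = 2*n_A*n_B/(n_A+n_B) + 1 = 2*5*5/10 + 1 = 6.0000.
        Var[R] = 2*n_A*n_B*(2*n_A*n_B - n_A - n_B) / ((n_A+n_B)^2 * (n_A+n_B-1)) = 2000/900 = 2.2222.
        SD[R] = 1.4907.
Step 4: Continuity-corrected z = (R + 0.5 - E[R]) / SD[R] = (5 + 0.5 - 6.0000) / 1.4907 = -0.3354.
Step 5: Two-sided p-value via normal approximation = 2*(1 - Phi(|z|)) = 0.737316.
Step 6: alpha = 0.05. fail to reject H0.

R = 5, z = -0.3354, p = 0.737316, fail to reject H0.


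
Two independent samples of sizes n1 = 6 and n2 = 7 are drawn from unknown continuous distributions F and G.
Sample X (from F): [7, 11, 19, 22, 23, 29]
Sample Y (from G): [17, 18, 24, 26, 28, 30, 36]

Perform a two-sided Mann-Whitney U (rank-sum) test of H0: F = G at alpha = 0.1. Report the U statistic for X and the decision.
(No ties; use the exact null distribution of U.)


Step 1: Combine and sort all 13 observations; assign midranks.
sorted (value, group): (7,X), (11,X), (17,Y), (18,Y), (19,X), (22,X), (23,X), (24,Y), (26,Y), (28,Y), (29,X), (30,Y), (36,Y)
ranks: 7->1, 11->2, 17->3, 18->4, 19->5, 22->6, 23->7, 24->8, 26->9, 28->10, 29->11, 30->12, 36->13
Step 2: Rank sum for X: R1 = 1 + 2 + 5 + 6 + 7 + 11 = 32.
Step 3: U_X = R1 - n1(n1+1)/2 = 32 - 6*7/2 = 32 - 21 = 11.
       U_Y = n1*n2 - U_X = 42 - 11 = 31.
Step 4: No ties, so the exact null distribution of U (based on enumerating the C(13,6) = 1716 equally likely rank assignments) gives the two-sided p-value.
Step 5: p-value = 0.180653; compare to alpha = 0.1. fail to reject H0.

U_X = 11, p = 0.180653, fail to reject H0 at alpha = 0.1.


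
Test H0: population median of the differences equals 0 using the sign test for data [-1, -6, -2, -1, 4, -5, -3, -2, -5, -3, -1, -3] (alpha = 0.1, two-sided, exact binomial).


Step 1: Discard zero differences. Original n = 12; n_eff = number of nonzero differences = 12.
Nonzero differences (with sign): -1, -6, -2, -1, +4, -5, -3, -2, -5, -3, -1, -3
Step 2: Count signs: positive = 1, negative = 11.
Step 3: Under H0: P(positive) = 0.5, so the number of positives S ~ Bin(12, 0.5).
Step 4: Two-sided exact p-value = sum of Bin(12,0.5) probabilities at or below the observed probability = 0.006348.
Step 5: alpha = 0.1. reject H0.

n_eff = 12, pos = 1, neg = 11, p = 0.006348, reject H0.


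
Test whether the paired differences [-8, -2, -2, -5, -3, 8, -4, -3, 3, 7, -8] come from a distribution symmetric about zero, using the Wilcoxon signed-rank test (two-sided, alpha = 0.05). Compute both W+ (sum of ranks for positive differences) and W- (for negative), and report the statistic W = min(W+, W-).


Step 1: Drop any zero differences (none here) and take |d_i|.
|d| = [8, 2, 2, 5, 3, 8, 4, 3, 3, 7, 8]
Step 2: Midrank |d_i| (ties get averaged ranks).
ranks: |8|->10, |2|->1.5, |2|->1.5, |5|->7, |3|->4, |8|->10, |4|->6, |3|->4, |3|->4, |7|->8, |8|->10
Step 3: Attach original signs; sum ranks with positive sign and with negative sign.
W+ = 10 + 4 + 8 = 22
W- = 10 + 1.5 + 1.5 + 7 + 4 + 6 + 4 + 10 = 44
(Check: W+ + W- = 66 should equal n(n+1)/2 = 66.)
Step 4: Test statistic W = min(W+, W-) = 22.
Step 5: Ties in |d|, so use the tie-corrected normal approximation.
        E[W] = n(n+1)/4 = 11*12/4 = 33.
        Tie groups: |d|=2 (t=2), |d|=3 (t=3), |d|=8 (t=3); sum(t^3 - t) = 54.
        Var[W] = n(n+1)(2n+1)/24 - sum(t^3-t)/48 = 3036/24 - 54/48 = 125.375.
        z = (W - E[W]) / sqrt(Var[W]) = (22 - 33) / 11.1971 = -0.9824.
        Two-sided p = 2*Phi(z) = 0.325904.
Step 6: alpha = 0.05. fail to reject H0.

W+ = 22, W- = 44, W = min = 22, p = 0.325904, fail to reject H0.


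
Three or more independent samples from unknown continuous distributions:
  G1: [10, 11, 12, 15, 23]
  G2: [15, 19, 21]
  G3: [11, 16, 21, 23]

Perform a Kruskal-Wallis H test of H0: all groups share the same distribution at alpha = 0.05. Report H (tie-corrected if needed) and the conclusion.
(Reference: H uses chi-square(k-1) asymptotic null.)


Step 1: Combine all N = 12 observations and assign midranks.
sorted (value, group, rank): (10,G1,1), (11,G1,2.5), (11,G3,2.5), (12,G1,4), (15,G1,5.5), (15,G2,5.5), (16,G3,7), (19,G2,8), (21,G2,9.5), (21,G3,9.5), (23,G1,11.5), (23,G3,11.5)
Step 2: Sum ranks within each group.
R_1 = 24.5 (n_1 = 5)
R_2 = 23 (n_2 = 3)
R_3 = 30.5 (n_3 = 4)
Step 3: H = 12/(N(N+1)) * sum(R_i^2/n_i) - 3(N+1)
     = 12/(12*13) * (24.5^2/5 + 23^2/3 + 30.5^2/4) - 3*13
     = 0.076923 * 528.946 - 39
     = 1.688141.
Step 4: Ties present; correction factor C = 1 - 24/(12^3 - 12) = 0.986014. Corrected H = 1.688141 / 0.986014 = 1.712086.
Step 5: Under H0, H ~ chi^2(2); p-value = 0.424840.
Step 6: alpha = 0.05. fail to reject H0.

H = 1.7121, df = 2, p = 0.424840, fail to reject H0.


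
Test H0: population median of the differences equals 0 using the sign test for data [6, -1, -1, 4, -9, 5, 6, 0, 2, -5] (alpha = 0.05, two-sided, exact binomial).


Step 1: Discard zero differences. Original n = 10; n_eff = number of nonzero differences = 9.
Nonzero differences (with sign): +6, -1, -1, +4, -9, +5, +6, +2, -5
Step 2: Count signs: positive = 5, negative = 4.
Step 3: Under H0: P(positive) = 0.5, so the number of positives S ~ Bin(9, 0.5).
Step 4: Two-sided exact p-value = sum of Bin(9,0.5) probabilities at or below the observed probability = 1.000000.
Step 5: alpha = 0.05. fail to reject H0.

n_eff = 9, pos = 5, neg = 4, p = 1.000000, fail to reject H0.


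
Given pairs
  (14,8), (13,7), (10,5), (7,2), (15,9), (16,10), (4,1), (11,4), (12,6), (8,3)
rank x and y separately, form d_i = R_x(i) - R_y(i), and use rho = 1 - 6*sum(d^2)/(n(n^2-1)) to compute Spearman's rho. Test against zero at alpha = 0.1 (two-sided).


Step 1: Rank x and y separately (midranks; no ties here).
rank(x): 14->8, 13->7, 10->4, 7->2, 15->9, 16->10, 4->1, 11->5, 12->6, 8->3
rank(y): 8->8, 7->7, 5->5, 2->2, 9->9, 10->10, 1->1, 4->4, 6->6, 3->3
Step 2: d_i = R_x(i) - R_y(i); compute d_i^2.
  (8-8)^2=0, (7-7)^2=0, (4-5)^2=1, (2-2)^2=0, (9-9)^2=0, (10-10)^2=0, (1-1)^2=0, (5-4)^2=1, (6-6)^2=0, (3-3)^2=0
sum(d^2) = 2.
Step 3: rho = 1 - 6*2 / (10*(10^2 - 1)) = 1 - 12/990 = 0.987879.
Step 4: Under H0, t = rho * sqrt((n-2)/(1-rho^2)) = 18.0003 ~ t(8).
Step 5: Two-sided p-value from the t-distribution with 8 df = 0.000000.
Step 6: alpha = 0.1. reject H0.

rho = 0.9879, p = 0.000000, reject H0 at alpha = 0.1.


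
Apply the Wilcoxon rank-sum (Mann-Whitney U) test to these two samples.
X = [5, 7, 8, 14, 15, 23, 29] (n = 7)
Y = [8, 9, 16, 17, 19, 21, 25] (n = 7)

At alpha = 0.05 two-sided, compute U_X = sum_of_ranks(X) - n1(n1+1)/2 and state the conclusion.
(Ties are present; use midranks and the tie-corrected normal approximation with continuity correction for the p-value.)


Step 1: Combine and sort all 14 observations; assign midranks.
sorted (value, group): (5,X), (7,X), (8,X), (8,Y), (9,Y), (14,X), (15,X), (16,Y), (17,Y), (19,Y), (21,Y), (23,X), (25,Y), (29,X)
ranks: 5->1, 7->2, 8->3.5, 8->3.5, 9->5, 14->6, 15->7, 16->8, 17->9, 19->10, 21->11, 23->12, 25->13, 29->14
Step 2: Rank sum for X: R1 = 1 + 2 + 3.5 + 6 + 7 + 12 + 14 = 45.5.
Step 3: U_X = R1 - n1(n1+1)/2 = 45.5 - 7*8/2 = 45.5 - 28 = 17.5.
       U_Y = n1*n2 - U_X = 49 - 17.5 = 31.5.
Step 4: Ties are present, so use the tie-corrected normal approximation (with continuity correction) for the p-value.
Step 5: p-value = 0.405717; compare to alpha = 0.05. fail to reject H0.

U_X = 17.5, p = 0.405717, fail to reject H0 at alpha = 0.05.


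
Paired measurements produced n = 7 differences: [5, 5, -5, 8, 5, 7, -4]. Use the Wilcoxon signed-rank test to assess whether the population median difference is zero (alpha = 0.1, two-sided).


Step 1: Drop any zero differences (none here) and take |d_i|.
|d| = [5, 5, 5, 8, 5, 7, 4]
Step 2: Midrank |d_i| (ties get averaged ranks).
ranks: |5|->3.5, |5|->3.5, |5|->3.5, |8|->7, |5|->3.5, |7|->6, |4|->1
Step 3: Attach original signs; sum ranks with positive sign and with negative sign.
W+ = 3.5 + 3.5 + 7 + 3.5 + 6 = 23.5
W- = 3.5 + 1 = 4.5
(Check: W+ + W- = 28 should equal n(n+1)/2 = 28.)
Step 4: Test statistic W = min(W+, W-) = 4.5.
Step 5: Ties in |d|, so use the tie-corrected normal approximation.
        E[W] = n(n+1)/4 = 7*8/4 = 14.
        Tie groups: |d|=5 (t=4); sum(t^3 - t) = 60.
        Var[W] = n(n+1)(2n+1)/24 - sum(t^3-t)/48 = 840/24 - 60/48 = 33.75.
        z = (W - E[W]) / sqrt(Var[W]) = (4.5 - 14) / 5.8095 = -1.6353.
        Two-sided p = 2*Phi(z) = 0.101995.
Step 6: alpha = 0.1. fail to reject H0.

W+ = 23.5, W- = 4.5, W = min = 4.5, p = 0.101995, fail to reject H0.


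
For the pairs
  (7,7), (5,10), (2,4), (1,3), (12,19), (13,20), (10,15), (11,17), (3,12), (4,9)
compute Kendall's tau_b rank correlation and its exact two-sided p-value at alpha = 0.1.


Step 1: Enumerate the 45 unordered pairs (i,j) with i<j and classify each by sign(x_j-x_i) * sign(y_j-y_i).
  (1,2):dx=-2,dy=+3->D; (1,3):dx=-5,dy=-3->C; (1,4):dx=-6,dy=-4->C; (1,5):dx=+5,dy=+12->C
  (1,6):dx=+6,dy=+13->C; (1,7):dx=+3,dy=+8->C; (1,8):dx=+4,dy=+10->C; (1,9):dx=-4,dy=+5->D
  (1,10):dx=-3,dy=+2->D; (2,3):dx=-3,dy=-6->C; (2,4):dx=-4,dy=-7->C; (2,5):dx=+7,dy=+9->C
  (2,6):dx=+8,dy=+10->C; (2,7):dx=+5,dy=+5->C; (2,8):dx=+6,dy=+7->C; (2,9):dx=-2,dy=+2->D
  (2,10):dx=-1,dy=-1->C; (3,4):dx=-1,dy=-1->C; (3,5):dx=+10,dy=+15->C; (3,6):dx=+11,dy=+16->C
  (3,7):dx=+8,dy=+11->C; (3,8):dx=+9,dy=+13->C; (3,9):dx=+1,dy=+8->C; (3,10):dx=+2,dy=+5->C
  (4,5):dx=+11,dy=+16->C; (4,6):dx=+12,dy=+17->C; (4,7):dx=+9,dy=+12->C; (4,8):dx=+10,dy=+14->C
  (4,9):dx=+2,dy=+9->C; (4,10):dx=+3,dy=+6->C; (5,6):dx=+1,dy=+1->C; (5,7):dx=-2,dy=-4->C
  (5,8):dx=-1,dy=-2->C; (5,9):dx=-9,dy=-7->C; (5,10):dx=-8,dy=-10->C; (6,7):dx=-3,dy=-5->C
  (6,8):dx=-2,dy=-3->C; (6,9):dx=-10,dy=-8->C; (6,10):dx=-9,dy=-11->C; (7,8):dx=+1,dy=+2->C
  (7,9):dx=-7,dy=-3->C; (7,10):dx=-6,dy=-6->C; (8,9):dx=-8,dy=-5->C; (8,10):dx=-7,dy=-8->C
  (9,10):dx=+1,dy=-3->D
Step 2: C = 40, D = 5, total pairs = 45.
Step 3: tau = (C - D)/(n(n-1)/2) = (40 - 5)/45 = 0.777778.
Step 4: Exact two-sided p-value (enumerate n! = 3628800 permutations of y under H0): p = 0.000946.
Step 5: alpha = 0.1. reject H0.

tau_b = 0.7778 (C=40, D=5), p = 0.000946, reject H0.


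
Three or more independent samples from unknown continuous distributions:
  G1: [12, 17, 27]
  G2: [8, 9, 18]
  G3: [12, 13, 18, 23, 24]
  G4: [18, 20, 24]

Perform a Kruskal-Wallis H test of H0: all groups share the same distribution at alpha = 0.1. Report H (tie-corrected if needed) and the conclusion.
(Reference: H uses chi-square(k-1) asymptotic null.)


Step 1: Combine all N = 14 observations and assign midranks.
sorted (value, group, rank): (8,G2,1), (9,G2,2), (12,G1,3.5), (12,G3,3.5), (13,G3,5), (17,G1,6), (18,G2,8), (18,G3,8), (18,G4,8), (20,G4,10), (23,G3,11), (24,G3,12.5), (24,G4,12.5), (27,G1,14)
Step 2: Sum ranks within each group.
R_1 = 23.5 (n_1 = 3)
R_2 = 11 (n_2 = 3)
R_3 = 40 (n_3 = 5)
R_4 = 30.5 (n_4 = 3)
Step 3: H = 12/(N(N+1)) * sum(R_i^2/n_i) - 3(N+1)
     = 12/(14*15) * (23.5^2/3 + 11^2/3 + 40^2/5 + 30.5^2/3) - 3*15
     = 0.057143 * 854.5 - 45
     = 3.828571.
Step 4: Ties present; correction factor C = 1 - 36/(14^3 - 14) = 0.986813. Corrected H = 3.828571 / 0.986813 = 3.879733.
Step 5: Under H0, H ~ chi^2(3); p-value = 0.274747.
Step 6: alpha = 0.1. fail to reject H0.

H = 3.8797, df = 3, p = 0.274747, fail to reject H0.


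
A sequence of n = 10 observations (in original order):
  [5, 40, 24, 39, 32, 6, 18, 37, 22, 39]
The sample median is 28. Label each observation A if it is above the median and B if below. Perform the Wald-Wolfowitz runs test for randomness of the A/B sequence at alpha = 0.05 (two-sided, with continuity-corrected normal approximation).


Step 1: Compute median = 28; label A = above, B = below.
Labels in order: BABAABBABA  (n_A = 5, n_B = 5)
Step 2: Count runs R = 8.
Step 3: Under H0 (random ordering), E[R] = 2*n_A*n_B/(n_A+n_B) + 1 = 2*5*5/10 + 1 = 6.0000.
        Var[R] = 2*n_A*n_B*(2*n_A*n_B - n_A - n_B) / ((n_A+n_B)^2 * (n_A+n_B-1)) = 2000/900 = 2.2222.
        SD[R] = 1.4907.
Step 4: Continuity-corrected z = (R - 0.5 - E[R]) / SD[R] = (8 - 0.5 - 6.0000) / 1.4907 = 1.0062.
Step 5: Two-sided p-value via normal approximation = 2*(1 - Phi(|z|)) = 0.314305.
Step 6: alpha = 0.05. fail to reject H0.

R = 8, z = 1.0062, p = 0.314305, fail to reject H0.


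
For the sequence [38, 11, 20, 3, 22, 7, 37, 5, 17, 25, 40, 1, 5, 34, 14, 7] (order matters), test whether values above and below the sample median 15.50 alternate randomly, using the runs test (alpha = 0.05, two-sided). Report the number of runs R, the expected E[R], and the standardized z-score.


Step 1: Compute median = 15.50; label A = above, B = below.
Labels in order: ABABABABAAABBABB  (n_A = 8, n_B = 8)
Step 2: Count runs R = 12.
Step 3: Under H0 (random ordering), E[R] = 2*n_A*n_B/(n_A+n_B) + 1 = 2*8*8/16 + 1 = 9.0000.
        Var[R] = 2*n_A*n_B*(2*n_A*n_B - n_A - n_B) / ((n_A+n_B)^2 * (n_A+n_B-1)) = 14336/3840 = 3.7333.
        SD[R] = 1.9322.
Step 4: Continuity-corrected z = (R - 0.5 - E[R]) / SD[R] = (12 - 0.5 - 9.0000) / 1.9322 = 1.2939.
Step 5: Two-sided p-value via normal approximation = 2*(1 - Phi(|z|)) = 0.195709.
Step 6: alpha = 0.05. fail to reject H0.

R = 12, z = 1.2939, p = 0.195709, fail to reject H0.


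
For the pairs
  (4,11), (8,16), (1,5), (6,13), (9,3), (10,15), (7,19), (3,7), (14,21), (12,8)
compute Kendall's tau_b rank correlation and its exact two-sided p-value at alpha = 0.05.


Step 1: Enumerate the 45 unordered pairs (i,j) with i<j and classify each by sign(x_j-x_i) * sign(y_j-y_i).
  (1,2):dx=+4,dy=+5->C; (1,3):dx=-3,dy=-6->C; (1,4):dx=+2,dy=+2->C; (1,5):dx=+5,dy=-8->D
  (1,6):dx=+6,dy=+4->C; (1,7):dx=+3,dy=+8->C; (1,8):dx=-1,dy=-4->C; (1,9):dx=+10,dy=+10->C
  (1,10):dx=+8,dy=-3->D; (2,3):dx=-7,dy=-11->C; (2,4):dx=-2,dy=-3->C; (2,5):dx=+1,dy=-13->D
  (2,6):dx=+2,dy=-1->D; (2,7):dx=-1,dy=+3->D; (2,8):dx=-5,dy=-9->C; (2,9):dx=+6,dy=+5->C
  (2,10):dx=+4,dy=-8->D; (3,4):dx=+5,dy=+8->C; (3,5):dx=+8,dy=-2->D; (3,6):dx=+9,dy=+10->C
  (3,7):dx=+6,dy=+14->C; (3,8):dx=+2,dy=+2->C; (3,9):dx=+13,dy=+16->C; (3,10):dx=+11,dy=+3->C
  (4,5):dx=+3,dy=-10->D; (4,6):dx=+4,dy=+2->C; (4,7):dx=+1,dy=+6->C; (4,8):dx=-3,dy=-6->C
  (4,9):dx=+8,dy=+8->C; (4,10):dx=+6,dy=-5->D; (5,6):dx=+1,dy=+12->C; (5,7):dx=-2,dy=+16->D
  (5,8):dx=-6,dy=+4->D; (5,9):dx=+5,dy=+18->C; (5,10):dx=+3,dy=+5->C; (6,7):dx=-3,dy=+4->D
  (6,8):dx=-7,dy=-8->C; (6,9):dx=+4,dy=+6->C; (6,10):dx=+2,dy=-7->D; (7,8):dx=-4,dy=-12->C
  (7,9):dx=+7,dy=+2->C; (7,10):dx=+5,dy=-11->D; (8,9):dx=+11,dy=+14->C; (8,10):dx=+9,dy=+1->C
  (9,10):dx=-2,dy=-13->C
Step 2: C = 31, D = 14, total pairs = 45.
Step 3: tau = (C - D)/(n(n-1)/2) = (31 - 14)/45 = 0.377778.
Step 4: Exact two-sided p-value (enumerate n! = 3628800 permutations of y under H0): p = 0.155742.
Step 5: alpha = 0.05. fail to reject H0.

tau_b = 0.3778 (C=31, D=14), p = 0.155742, fail to reject H0.


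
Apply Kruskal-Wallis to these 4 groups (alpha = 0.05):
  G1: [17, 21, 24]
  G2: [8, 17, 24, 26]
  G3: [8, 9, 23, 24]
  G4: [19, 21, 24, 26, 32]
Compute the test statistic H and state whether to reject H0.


Step 1: Combine all N = 16 observations and assign midranks.
sorted (value, group, rank): (8,G2,1.5), (8,G3,1.5), (9,G3,3), (17,G1,4.5), (17,G2,4.5), (19,G4,6), (21,G1,7.5), (21,G4,7.5), (23,G3,9), (24,G1,11.5), (24,G2,11.5), (24,G3,11.5), (24,G4,11.5), (26,G2,14.5), (26,G4,14.5), (32,G4,16)
Step 2: Sum ranks within each group.
R_1 = 23.5 (n_1 = 3)
R_2 = 32 (n_2 = 4)
R_3 = 25 (n_3 = 4)
R_4 = 55.5 (n_4 = 5)
Step 3: H = 12/(N(N+1)) * sum(R_i^2/n_i) - 3(N+1)
     = 12/(16*17) * (23.5^2/3 + 32^2/4 + 25^2/4 + 55.5^2/5) - 3*17
     = 0.044118 * 1212.38 - 51
     = 2.487500.
Step 4: Ties present; correction factor C = 1 - 84/(16^3 - 16) = 0.979412. Corrected H = 2.487500 / 0.979412 = 2.539790.
Step 5: Under H0, H ~ chi^2(3); p-value = 0.468143.
Step 6: alpha = 0.05. fail to reject H0.

H = 2.5398, df = 3, p = 0.468143, fail to reject H0.


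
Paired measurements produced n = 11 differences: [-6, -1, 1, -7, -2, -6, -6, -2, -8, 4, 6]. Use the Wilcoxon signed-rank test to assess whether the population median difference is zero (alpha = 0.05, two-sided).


Step 1: Drop any zero differences (none here) and take |d_i|.
|d| = [6, 1, 1, 7, 2, 6, 6, 2, 8, 4, 6]
Step 2: Midrank |d_i| (ties get averaged ranks).
ranks: |6|->7.5, |1|->1.5, |1|->1.5, |7|->10, |2|->3.5, |6|->7.5, |6|->7.5, |2|->3.5, |8|->11, |4|->5, |6|->7.5
Step 3: Attach original signs; sum ranks with positive sign and with negative sign.
W+ = 1.5 + 5 + 7.5 = 14
W- = 7.5 + 1.5 + 10 + 3.5 + 7.5 + 7.5 + 3.5 + 11 = 52
(Check: W+ + W- = 66 should equal n(n+1)/2 = 66.)
Step 4: Test statistic W = min(W+, W-) = 14.
Step 5: Ties in |d|, so use the tie-corrected normal approximation.
        E[W] = n(n+1)/4 = 11*12/4 = 33.
        Tie groups: |d|=1 (t=2), |d|=2 (t=2), |d|=6 (t=4); sum(t^3 - t) = 72.
        Var[W] = n(n+1)(2n+1)/24 - sum(t^3-t)/48 = 3036/24 - 72/48 = 125.
        z = (W - E[W]) / sqrt(Var[W]) = (14 - 33) / 11.1803 = -1.6994.
        Two-sided p = 2*Phi(z) = 0.089242.
Step 6: alpha = 0.05. fail to reject H0.

W+ = 14, W- = 52, W = min = 14, p = 0.089242, fail to reject H0.


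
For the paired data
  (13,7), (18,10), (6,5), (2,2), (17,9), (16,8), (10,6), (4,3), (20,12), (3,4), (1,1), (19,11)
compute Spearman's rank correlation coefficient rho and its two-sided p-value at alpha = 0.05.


Step 1: Rank x and y separately (midranks; no ties here).
rank(x): 13->7, 18->10, 6->5, 2->2, 17->9, 16->8, 10->6, 4->4, 20->12, 3->3, 1->1, 19->11
rank(y): 7->7, 10->10, 5->5, 2->2, 9->9, 8->8, 6->6, 3->3, 12->12, 4->4, 1->1, 11->11
Step 2: d_i = R_x(i) - R_y(i); compute d_i^2.
  (7-7)^2=0, (10-10)^2=0, (5-5)^2=0, (2-2)^2=0, (9-9)^2=0, (8-8)^2=0, (6-6)^2=0, (4-3)^2=1, (12-12)^2=0, (3-4)^2=1, (1-1)^2=0, (11-11)^2=0
sum(d^2) = 2.
Step 3: rho = 1 - 6*2 / (12*(12^2 - 1)) = 1 - 12/1716 = 0.993007.
Step 4: Under H0, t = rho * sqrt((n-2)/(1-rho^2)) = 26.5990 ~ t(10).
Step 5: Two-sided p-value from the t-distribution with 10 df = 0.000000.
Step 6: alpha = 0.05. reject H0.

rho = 0.9930, p = 0.000000, reject H0 at alpha = 0.05.


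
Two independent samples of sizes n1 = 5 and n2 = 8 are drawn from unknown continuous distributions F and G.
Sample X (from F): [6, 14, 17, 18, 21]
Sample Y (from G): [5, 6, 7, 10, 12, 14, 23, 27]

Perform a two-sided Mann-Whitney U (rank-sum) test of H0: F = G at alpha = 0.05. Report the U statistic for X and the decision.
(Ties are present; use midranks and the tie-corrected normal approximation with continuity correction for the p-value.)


Step 1: Combine and sort all 13 observations; assign midranks.
sorted (value, group): (5,Y), (6,X), (6,Y), (7,Y), (10,Y), (12,Y), (14,X), (14,Y), (17,X), (18,X), (21,X), (23,Y), (27,Y)
ranks: 5->1, 6->2.5, 6->2.5, 7->4, 10->5, 12->6, 14->7.5, 14->7.5, 17->9, 18->10, 21->11, 23->12, 27->13
Step 2: Rank sum for X: R1 = 2.5 + 7.5 + 9 + 10 + 11 = 40.
Step 3: U_X = R1 - n1(n1+1)/2 = 40 - 5*6/2 = 40 - 15 = 25.
       U_Y = n1*n2 - U_X = 40 - 25 = 15.
Step 4: Ties are present, so use the tie-corrected normal approximation (with continuity correction) for the p-value.
Step 5: p-value = 0.508901; compare to alpha = 0.05. fail to reject H0.

U_X = 25, p = 0.508901, fail to reject H0 at alpha = 0.05.


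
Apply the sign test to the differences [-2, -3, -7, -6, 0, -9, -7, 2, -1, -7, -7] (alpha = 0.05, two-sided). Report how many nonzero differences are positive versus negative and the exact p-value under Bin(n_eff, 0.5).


Step 1: Discard zero differences. Original n = 11; n_eff = number of nonzero differences = 10.
Nonzero differences (with sign): -2, -3, -7, -6, -9, -7, +2, -1, -7, -7
Step 2: Count signs: positive = 1, negative = 9.
Step 3: Under H0: P(positive) = 0.5, so the number of positives S ~ Bin(10, 0.5).
Step 4: Two-sided exact p-value = sum of Bin(10,0.5) probabilities at or below the observed probability = 0.021484.
Step 5: alpha = 0.05. reject H0.

n_eff = 10, pos = 1, neg = 9, p = 0.021484, reject H0.


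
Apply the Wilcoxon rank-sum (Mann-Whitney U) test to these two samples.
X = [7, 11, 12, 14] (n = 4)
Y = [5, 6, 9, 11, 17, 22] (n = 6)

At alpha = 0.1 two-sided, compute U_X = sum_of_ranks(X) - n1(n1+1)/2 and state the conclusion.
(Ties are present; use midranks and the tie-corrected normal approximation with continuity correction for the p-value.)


Step 1: Combine and sort all 10 observations; assign midranks.
sorted (value, group): (5,Y), (6,Y), (7,X), (9,Y), (11,X), (11,Y), (12,X), (14,X), (17,Y), (22,Y)
ranks: 5->1, 6->2, 7->3, 9->4, 11->5.5, 11->5.5, 12->7, 14->8, 17->9, 22->10
Step 2: Rank sum for X: R1 = 3 + 5.5 + 7 + 8 = 23.5.
Step 3: U_X = R1 - n1(n1+1)/2 = 23.5 - 4*5/2 = 23.5 - 10 = 13.5.
       U_Y = n1*n2 - U_X = 24 - 13.5 = 10.5.
Step 4: Ties are present, so use the tie-corrected normal approximation (with continuity correction) for the p-value.
Step 5: p-value = 0.830664; compare to alpha = 0.1. fail to reject H0.

U_X = 13.5, p = 0.830664, fail to reject H0 at alpha = 0.1.


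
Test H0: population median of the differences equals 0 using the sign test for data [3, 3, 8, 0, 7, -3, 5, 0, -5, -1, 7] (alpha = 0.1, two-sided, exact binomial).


Step 1: Discard zero differences. Original n = 11; n_eff = number of nonzero differences = 9.
Nonzero differences (with sign): +3, +3, +8, +7, -3, +5, -5, -1, +7
Step 2: Count signs: positive = 6, negative = 3.
Step 3: Under H0: P(positive) = 0.5, so the number of positives S ~ Bin(9, 0.5).
Step 4: Two-sided exact p-value = sum of Bin(9,0.5) probabilities at or below the observed probability = 0.507812.
Step 5: alpha = 0.1. fail to reject H0.

n_eff = 9, pos = 6, neg = 3, p = 0.507812, fail to reject H0.


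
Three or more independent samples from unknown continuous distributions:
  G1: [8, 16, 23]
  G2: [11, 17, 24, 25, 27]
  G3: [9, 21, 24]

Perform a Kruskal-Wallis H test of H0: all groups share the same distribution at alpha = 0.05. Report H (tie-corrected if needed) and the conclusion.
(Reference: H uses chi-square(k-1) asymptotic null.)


Step 1: Combine all N = 11 observations and assign midranks.
sorted (value, group, rank): (8,G1,1), (9,G3,2), (11,G2,3), (16,G1,4), (17,G2,5), (21,G3,6), (23,G1,7), (24,G2,8.5), (24,G3,8.5), (25,G2,10), (27,G2,11)
Step 2: Sum ranks within each group.
R_1 = 12 (n_1 = 3)
R_2 = 37.5 (n_2 = 5)
R_3 = 16.5 (n_3 = 3)
Step 3: H = 12/(N(N+1)) * sum(R_i^2/n_i) - 3(N+1)
     = 12/(11*12) * (12^2/3 + 37.5^2/5 + 16.5^2/3) - 3*12
     = 0.090909 * 420 - 36
     = 2.181818.
Step 4: Ties present; correction factor C = 1 - 6/(11^3 - 11) = 0.995455. Corrected H = 2.181818 / 0.995455 = 2.191781.
Step 5: Under H0, H ~ chi^2(2); p-value = 0.334242.
Step 6: alpha = 0.05. fail to reject H0.

H = 2.1918, df = 2, p = 0.334242, fail to reject H0.


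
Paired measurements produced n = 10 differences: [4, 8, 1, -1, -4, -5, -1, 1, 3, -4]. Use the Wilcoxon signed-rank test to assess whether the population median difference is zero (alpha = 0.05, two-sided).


Step 1: Drop any zero differences (none here) and take |d_i|.
|d| = [4, 8, 1, 1, 4, 5, 1, 1, 3, 4]
Step 2: Midrank |d_i| (ties get averaged ranks).
ranks: |4|->7, |8|->10, |1|->2.5, |1|->2.5, |4|->7, |5|->9, |1|->2.5, |1|->2.5, |3|->5, |4|->7
Step 3: Attach original signs; sum ranks with positive sign and with negative sign.
W+ = 7 + 10 + 2.5 + 2.5 + 5 = 27
W- = 2.5 + 7 + 9 + 2.5 + 7 = 28
(Check: W+ + W- = 55 should equal n(n+1)/2 = 55.)
Step 4: Test statistic W = min(W+, W-) = 27.
Step 5: Ties in |d|, so use the tie-corrected normal approximation.
        E[W] = n(n+1)/4 = 10*11/4 = 27.5.
        Tie groups: |d|=1 (t=4), |d|=4 (t=3); sum(t^3 - t) = 84.
        Var[W] = n(n+1)(2n+1)/24 - sum(t^3-t)/48 = 2310/24 - 84/48 = 94.5.
        z = (W - E[W]) / sqrt(Var[W]) = (27 - 27.5) / 9.7211 = -0.0514.
        Two-sided p = 2*Phi(z) = 0.958979.
Step 6: alpha = 0.05. fail to reject H0.

W+ = 27, W- = 28, W = min = 27, p = 0.958979, fail to reject H0.


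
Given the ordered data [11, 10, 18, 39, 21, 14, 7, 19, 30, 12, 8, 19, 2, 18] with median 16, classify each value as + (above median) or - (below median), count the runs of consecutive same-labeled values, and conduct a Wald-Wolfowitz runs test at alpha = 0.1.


Step 1: Compute median = 16; label A = above, B = below.
Labels in order: BBAAABBAABBABA  (n_A = 7, n_B = 7)
Step 2: Count runs R = 8.
Step 3: Under H0 (random ordering), E[R] = 2*n_A*n_B/(n_A+n_B) + 1 = 2*7*7/14 + 1 = 8.0000.
        Var[R] = 2*n_A*n_B*(2*n_A*n_B - n_A - n_B) / ((n_A+n_B)^2 * (n_A+n_B-1)) = 8232/2548 = 3.2308.
        SD[R] = 1.7974.
Step 4: R = E[R], so z = 0 with no continuity correction.
Step 5: Two-sided p-value via normal approximation = 2*(1 - Phi(|z|)) = 1.000000.
Step 6: alpha = 0.1. fail to reject H0.

R = 8, z = 0.0000, p = 1.000000, fail to reject H0.


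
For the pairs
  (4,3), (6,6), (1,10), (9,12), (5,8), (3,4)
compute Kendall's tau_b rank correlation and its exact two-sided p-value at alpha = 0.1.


Step 1: Enumerate the 15 unordered pairs (i,j) with i<j and classify each by sign(x_j-x_i) * sign(y_j-y_i).
  (1,2):dx=+2,dy=+3->C; (1,3):dx=-3,dy=+7->D; (1,4):dx=+5,dy=+9->C; (1,5):dx=+1,dy=+5->C
  (1,6):dx=-1,dy=+1->D; (2,3):dx=-5,dy=+4->D; (2,4):dx=+3,dy=+6->C; (2,5):dx=-1,dy=+2->D
  (2,6):dx=-3,dy=-2->C; (3,4):dx=+8,dy=+2->C; (3,5):dx=+4,dy=-2->D; (3,6):dx=+2,dy=-6->D
  (4,5):dx=-4,dy=-4->C; (4,6):dx=-6,dy=-8->C; (5,6):dx=-2,dy=-4->C
Step 2: C = 9, D = 6, total pairs = 15.
Step 3: tau = (C - D)/(n(n-1)/2) = (9 - 6)/15 = 0.200000.
Step 4: Exact two-sided p-value (enumerate n! = 720 permutations of y under H0): p = 0.719444.
Step 5: alpha = 0.1. fail to reject H0.

tau_b = 0.2000 (C=9, D=6), p = 0.719444, fail to reject H0.


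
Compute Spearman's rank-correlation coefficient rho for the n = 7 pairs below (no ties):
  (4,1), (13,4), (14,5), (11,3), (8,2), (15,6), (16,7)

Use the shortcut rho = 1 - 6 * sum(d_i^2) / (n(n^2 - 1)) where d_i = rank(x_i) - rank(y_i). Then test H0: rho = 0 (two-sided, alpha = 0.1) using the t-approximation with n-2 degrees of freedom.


Step 1: Rank x and y separately (midranks; no ties here).
rank(x): 4->1, 13->4, 14->5, 11->3, 8->2, 15->6, 16->7
rank(y): 1->1, 4->4, 5->5, 3->3, 2->2, 6->6, 7->7
Step 2: d_i = R_x(i) - R_y(i); compute d_i^2.
  (1-1)^2=0, (4-4)^2=0, (5-5)^2=0, (3-3)^2=0, (2-2)^2=0, (6-6)^2=0, (7-7)^2=0
sum(d^2) = 0.
Step 3: rho = 1 - 6*0 / (7*(7^2 - 1)) = 1 - 0/336 = 1.000000.
Step 5: Two-sided p-value from the t-distribution with 5 df = 0.000000.
Step 6: alpha = 0.1. reject H0.

rho = 1.0000, p = 0.000000, reject H0 at alpha = 0.1.


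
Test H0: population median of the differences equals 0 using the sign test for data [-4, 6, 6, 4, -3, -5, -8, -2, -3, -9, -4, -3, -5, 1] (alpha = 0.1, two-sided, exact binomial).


Step 1: Discard zero differences. Original n = 14; n_eff = number of nonzero differences = 14.
Nonzero differences (with sign): -4, +6, +6, +4, -3, -5, -8, -2, -3, -9, -4, -3, -5, +1
Step 2: Count signs: positive = 4, negative = 10.
Step 3: Under H0: P(positive) = 0.5, so the number of positives S ~ Bin(14, 0.5).
Step 4: Two-sided exact p-value = sum of Bin(14,0.5) probabilities at or below the observed probability = 0.179565.
Step 5: alpha = 0.1. fail to reject H0.

n_eff = 14, pos = 4, neg = 10, p = 0.179565, fail to reject H0.


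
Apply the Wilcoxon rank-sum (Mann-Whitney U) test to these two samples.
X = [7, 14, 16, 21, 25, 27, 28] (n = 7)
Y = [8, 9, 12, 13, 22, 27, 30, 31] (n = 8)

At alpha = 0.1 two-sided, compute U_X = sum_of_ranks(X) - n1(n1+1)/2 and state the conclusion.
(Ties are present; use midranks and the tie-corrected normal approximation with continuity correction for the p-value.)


Step 1: Combine and sort all 15 observations; assign midranks.
sorted (value, group): (7,X), (8,Y), (9,Y), (12,Y), (13,Y), (14,X), (16,X), (21,X), (22,Y), (25,X), (27,X), (27,Y), (28,X), (30,Y), (31,Y)
ranks: 7->1, 8->2, 9->3, 12->4, 13->5, 14->6, 16->7, 21->8, 22->9, 25->10, 27->11.5, 27->11.5, 28->13, 30->14, 31->15
Step 2: Rank sum for X: R1 = 1 + 6 + 7 + 8 + 10 + 11.5 + 13 = 56.5.
Step 3: U_X = R1 - n1(n1+1)/2 = 56.5 - 7*8/2 = 56.5 - 28 = 28.5.
       U_Y = n1*n2 - U_X = 56 - 28.5 = 27.5.
Step 4: Ties are present, so use the tie-corrected normal approximation (with continuity correction) for the p-value.
Step 5: p-value = 1.000000; compare to alpha = 0.1. fail to reject H0.

U_X = 28.5, p = 1.000000, fail to reject H0 at alpha = 0.1.


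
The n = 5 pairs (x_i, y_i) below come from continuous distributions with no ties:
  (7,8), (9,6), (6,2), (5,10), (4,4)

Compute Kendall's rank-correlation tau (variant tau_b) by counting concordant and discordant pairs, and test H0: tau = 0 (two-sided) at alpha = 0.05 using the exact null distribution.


Step 1: Enumerate the 10 unordered pairs (i,j) with i<j and classify each by sign(x_j-x_i) * sign(y_j-y_i).
  (1,2):dx=+2,dy=-2->D; (1,3):dx=-1,dy=-6->C; (1,4):dx=-2,dy=+2->D; (1,5):dx=-3,dy=-4->C
  (2,3):dx=-3,dy=-4->C; (2,4):dx=-4,dy=+4->D; (2,5):dx=-5,dy=-2->C; (3,4):dx=-1,dy=+8->D
  (3,5):dx=-2,dy=+2->D; (4,5):dx=-1,dy=-6->C
Step 2: C = 5, D = 5, total pairs = 10.
Step 3: tau = (C - D)/(n(n-1)/2) = (5 - 5)/10 = 0.000000.
Step 4: Exact two-sided p-value (enumerate n! = 120 permutations of y under H0): p = 1.000000.
Step 5: alpha = 0.05. fail to reject H0.

tau_b = 0.0000 (C=5, D=5), p = 1.000000, fail to reject H0.


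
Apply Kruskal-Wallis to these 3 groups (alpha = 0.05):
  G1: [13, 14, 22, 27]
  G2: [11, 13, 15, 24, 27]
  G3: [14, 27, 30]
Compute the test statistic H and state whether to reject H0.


Step 1: Combine all N = 12 observations and assign midranks.
sorted (value, group, rank): (11,G2,1), (13,G1,2.5), (13,G2,2.5), (14,G1,4.5), (14,G3,4.5), (15,G2,6), (22,G1,7), (24,G2,8), (27,G1,10), (27,G2,10), (27,G3,10), (30,G3,12)
Step 2: Sum ranks within each group.
R_1 = 24 (n_1 = 4)
R_2 = 27.5 (n_2 = 5)
R_3 = 26.5 (n_3 = 3)
Step 3: H = 12/(N(N+1)) * sum(R_i^2/n_i) - 3(N+1)
     = 12/(12*13) * (24^2/4 + 27.5^2/5 + 26.5^2/3) - 3*13
     = 0.076923 * 529.333 - 39
     = 1.717949.
Step 4: Ties present; correction factor C = 1 - 36/(12^3 - 12) = 0.979021. Corrected H = 1.717949 / 0.979021 = 1.754762.
Step 5: Under H0, H ~ chi^2(2); p-value = 0.415871.
Step 6: alpha = 0.05. fail to reject H0.

H = 1.7548, df = 2, p = 0.415871, fail to reject H0.


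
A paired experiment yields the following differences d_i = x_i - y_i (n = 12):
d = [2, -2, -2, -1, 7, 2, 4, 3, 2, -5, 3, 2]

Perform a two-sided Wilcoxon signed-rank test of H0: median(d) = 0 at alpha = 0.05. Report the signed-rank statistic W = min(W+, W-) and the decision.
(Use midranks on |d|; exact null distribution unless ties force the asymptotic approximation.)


Step 1: Drop any zero differences (none here) and take |d_i|.
|d| = [2, 2, 2, 1, 7, 2, 4, 3, 2, 5, 3, 2]
Step 2: Midrank |d_i| (ties get averaged ranks).
ranks: |2|->4.5, |2|->4.5, |2|->4.5, |1|->1, |7|->12, |2|->4.5, |4|->10, |3|->8.5, |2|->4.5, |5|->11, |3|->8.5, |2|->4.5
Step 3: Attach original signs; sum ranks with positive sign and with negative sign.
W+ = 4.5 + 12 + 4.5 + 10 + 8.5 + 4.5 + 8.5 + 4.5 = 57
W- = 4.5 + 4.5 + 1 + 11 = 21
(Check: W+ + W- = 78 should equal n(n+1)/2 = 78.)
Step 4: Test statistic W = min(W+, W-) = 21.
Step 5: Ties in |d|, so use the tie-corrected normal approximation.
        E[W] = n(n+1)/4 = 12*13/4 = 39.
        Tie groups: |d|=2 (t=6), |d|=3 (t=2); sum(t^3 - t) = 216.
        Var[W] = n(n+1)(2n+1)/24 - sum(t^3-t)/48 = 3900/24 - 216/48 = 158.
        z = (W - E[W]) / sqrt(Var[W]) = (21 - 39) / 12.5698 = -1.4320.
        Two-sided p = 2*Phi(z) = 0.152143.
Step 6: alpha = 0.05. fail to reject H0.

W+ = 57, W- = 21, W = min = 21, p = 0.152143, fail to reject H0.


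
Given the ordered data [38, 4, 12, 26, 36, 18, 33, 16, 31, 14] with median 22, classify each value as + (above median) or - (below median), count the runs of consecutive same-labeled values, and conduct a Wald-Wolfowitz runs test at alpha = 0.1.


Step 1: Compute median = 22; label A = above, B = below.
Labels in order: ABBAABABAB  (n_A = 5, n_B = 5)
Step 2: Count runs R = 8.
Step 3: Under H0 (random ordering), E[R] = 2*n_A*n_B/(n_A+n_B) + 1 = 2*5*5/10 + 1 = 6.0000.
        Var[R] = 2*n_A*n_B*(2*n_A*n_B - n_A - n_B) / ((n_A+n_B)^2 * (n_A+n_B-1)) = 2000/900 = 2.2222.
        SD[R] = 1.4907.
Step 4: Continuity-corrected z = (R - 0.5 - E[R]) / SD[R] = (8 - 0.5 - 6.0000) / 1.4907 = 1.0062.
Step 5: Two-sided p-value via normal approximation = 2*(1 - Phi(|z|)) = 0.314305.
Step 6: alpha = 0.1. fail to reject H0.

R = 8, z = 1.0062, p = 0.314305, fail to reject H0.


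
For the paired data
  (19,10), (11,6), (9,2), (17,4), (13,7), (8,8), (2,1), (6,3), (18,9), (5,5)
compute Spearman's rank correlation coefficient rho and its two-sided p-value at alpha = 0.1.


Step 1: Rank x and y separately (midranks; no ties here).
rank(x): 19->10, 11->6, 9->5, 17->8, 13->7, 8->4, 2->1, 6->3, 18->9, 5->2
rank(y): 10->10, 6->6, 2->2, 4->4, 7->7, 8->8, 1->1, 3->3, 9->9, 5->5
Step 2: d_i = R_x(i) - R_y(i); compute d_i^2.
  (10-10)^2=0, (6-6)^2=0, (5-2)^2=9, (8-4)^2=16, (7-7)^2=0, (4-8)^2=16, (1-1)^2=0, (3-3)^2=0, (9-9)^2=0, (2-5)^2=9
sum(d^2) = 50.
Step 3: rho = 1 - 6*50 / (10*(10^2 - 1)) = 1 - 300/990 = 0.696970.
Step 4: Under H0, t = rho * sqrt((n-2)/(1-rho^2)) = 2.7490 ~ t(8).
Step 5: Two-sided p-value from the t-distribution with 8 df = 0.025097.
Step 6: alpha = 0.1. reject H0.

rho = 0.6970, p = 0.025097, reject H0 at alpha = 0.1.


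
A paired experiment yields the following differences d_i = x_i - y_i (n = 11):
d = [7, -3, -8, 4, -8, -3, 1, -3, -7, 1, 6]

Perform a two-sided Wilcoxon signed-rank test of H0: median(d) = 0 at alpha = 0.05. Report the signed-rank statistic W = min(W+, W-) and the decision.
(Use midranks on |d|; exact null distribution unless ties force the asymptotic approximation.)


Step 1: Drop any zero differences (none here) and take |d_i|.
|d| = [7, 3, 8, 4, 8, 3, 1, 3, 7, 1, 6]
Step 2: Midrank |d_i| (ties get averaged ranks).
ranks: |7|->8.5, |3|->4, |8|->10.5, |4|->6, |8|->10.5, |3|->4, |1|->1.5, |3|->4, |7|->8.5, |1|->1.5, |6|->7
Step 3: Attach original signs; sum ranks with positive sign and with negative sign.
W+ = 8.5 + 6 + 1.5 + 1.5 + 7 = 24.5
W- = 4 + 10.5 + 10.5 + 4 + 4 + 8.5 = 41.5
(Check: W+ + W- = 66 should equal n(n+1)/2 = 66.)
Step 4: Test statistic W = min(W+, W-) = 24.5.
Step 5: Ties in |d|, so use the tie-corrected normal approximation.
        E[W] = n(n+1)/4 = 11*12/4 = 33.
        Tie groups: |d|=1 (t=2), |d|=3 (t=3), |d|=7 (t=2), |d|=8 (t=2); sum(t^3 - t) = 42.
        Var[W] = n(n+1)(2n+1)/24 - sum(t^3-t)/48 = 3036/24 - 42/48 = 125.625.
        z = (W - E[W]) / sqrt(Var[W]) = (24.5 - 33) / 11.2083 = -0.7584.
        Two-sided p = 2*Phi(z) = 0.448230.
Step 6: alpha = 0.05. fail to reject H0.

W+ = 24.5, W- = 41.5, W = min = 24.5, p = 0.448230, fail to reject H0.


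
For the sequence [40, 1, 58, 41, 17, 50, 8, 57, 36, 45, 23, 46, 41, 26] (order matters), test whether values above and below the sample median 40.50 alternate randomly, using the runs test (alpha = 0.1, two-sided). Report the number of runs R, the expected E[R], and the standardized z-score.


Step 1: Compute median = 40.50; label A = above, B = below.
Labels in order: BBAABABABABAAB  (n_A = 7, n_B = 7)
Step 2: Count runs R = 11.
Step 3: Under H0 (random ordering), E[R] = 2*n_A*n_B/(n_A+n_B) + 1 = 2*7*7/14 + 1 = 8.0000.
        Var[R] = 2*n_A*n_B*(2*n_A*n_B - n_A - n_B) / ((n_A+n_B)^2 * (n_A+n_B-1)) = 8232/2548 = 3.2308.
        SD[R] = 1.7974.
Step 4: Continuity-corrected z = (R - 0.5 - E[R]) / SD[R] = (11 - 0.5 - 8.0000) / 1.7974 = 1.3909.
Step 5: Two-sided p-value via normal approximation = 2*(1 - Phi(|z|)) = 0.164264.
Step 6: alpha = 0.1. fail to reject H0.

R = 11, z = 1.3909, p = 0.164264, fail to reject H0.


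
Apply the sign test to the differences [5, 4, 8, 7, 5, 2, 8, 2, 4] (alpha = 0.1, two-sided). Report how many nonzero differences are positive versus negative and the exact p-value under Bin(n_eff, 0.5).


Step 1: Discard zero differences. Original n = 9; n_eff = number of nonzero differences = 9.
Nonzero differences (with sign): +5, +4, +8, +7, +5, +2, +8, +2, +4
Step 2: Count signs: positive = 9, negative = 0.
Step 3: Under H0: P(positive) = 0.5, so the number of positives S ~ Bin(9, 0.5).
Step 4: Two-sided exact p-value = sum of Bin(9,0.5) probabilities at or below the observed probability = 0.003906.
Step 5: alpha = 0.1. reject H0.

n_eff = 9, pos = 9, neg = 0, p = 0.003906, reject H0.
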